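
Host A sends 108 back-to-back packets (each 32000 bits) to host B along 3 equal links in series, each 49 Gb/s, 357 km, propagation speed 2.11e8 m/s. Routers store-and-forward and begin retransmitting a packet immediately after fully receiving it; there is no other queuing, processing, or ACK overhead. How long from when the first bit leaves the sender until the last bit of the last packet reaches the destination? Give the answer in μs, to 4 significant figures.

Per-hop transmission t_tx = L/R = 32000/49000000000 = 0.653061 μs.
Per-hop propagation t_prop = 357000/211000000 = 1691.94 μs.
Pipeline fill: first packet needs 3·t_tx to clear all hops; remaining 107 packets each add one t_tx.
Total = (3+108-1)·t_tx + 3·t_prop = 110·0.653061 + 3·1691.94 = 5148 μs.

5148 μs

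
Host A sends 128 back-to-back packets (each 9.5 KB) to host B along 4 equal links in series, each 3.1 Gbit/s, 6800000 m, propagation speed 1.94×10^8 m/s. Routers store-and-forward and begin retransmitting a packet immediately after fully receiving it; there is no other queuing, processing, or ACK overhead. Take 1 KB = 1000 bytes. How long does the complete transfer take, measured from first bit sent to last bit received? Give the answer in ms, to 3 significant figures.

Per-hop transmission t_tx = L/R = 76000/3100000000 = 0.0245161 ms.
Per-hop propagation t_prop = 6800000/194000000 = 35.0515 ms.
Pipeline fill: first packet needs 4·t_tx to clear all hops; remaining 127 packets each add one t_tx.
Total = (4+128-1)·t_tx + 4·t_prop = 131·0.0245161 + 4·35.0515 = 143 ms.

143 ms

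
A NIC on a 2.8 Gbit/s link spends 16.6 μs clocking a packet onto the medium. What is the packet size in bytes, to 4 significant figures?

L = R × t_tx = 2800000000 b/s × 1.66e-05 s = 46480 bits.
In bytes: 46480 / 8 = 5810 bytes.

5810 bytes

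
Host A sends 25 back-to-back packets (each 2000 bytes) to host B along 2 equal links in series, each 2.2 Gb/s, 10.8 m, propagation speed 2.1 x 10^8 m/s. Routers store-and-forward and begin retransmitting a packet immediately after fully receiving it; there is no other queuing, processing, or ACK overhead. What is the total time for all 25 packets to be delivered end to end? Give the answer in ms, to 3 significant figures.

0.189 ms

Per-hop transmission t_tx = L/R = 16000/2200000000 = 0.00727273 ms.
Per-hop propagation t_prop = 10.8/210000000 = 5.14286e-05 ms.
Pipeline fill: first packet needs 2·t_tx to clear all hops; remaining 24 packets each add one t_tx.
Total = (2+25-1)·t_tx + 2·t_prop = 26·0.00727273 + 2·5.14286e-05 = 0.189 ms.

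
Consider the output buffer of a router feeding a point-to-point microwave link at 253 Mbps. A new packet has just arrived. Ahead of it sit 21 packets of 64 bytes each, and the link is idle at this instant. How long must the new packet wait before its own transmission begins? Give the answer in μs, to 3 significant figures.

42.5 μs

Each queued packet: L/R = 512/253000000 = 2.02372 μs.
21 queued → 42.498 μs.
Queuing delay = 42.5 μs.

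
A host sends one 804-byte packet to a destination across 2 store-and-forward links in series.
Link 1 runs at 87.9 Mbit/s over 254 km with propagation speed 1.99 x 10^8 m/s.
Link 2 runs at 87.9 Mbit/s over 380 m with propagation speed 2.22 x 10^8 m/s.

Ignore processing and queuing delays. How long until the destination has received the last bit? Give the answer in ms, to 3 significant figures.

1.42 ms

L = 804 × 8 = 6432 bits.
Transmission delay per hop = L/R = 6432/87900000 = 0.0731741 ms; 2 hops → 0.146348 ms.
Propagation delays (d/s per hop): 1.27638, 0.00171171 ms; sum = 1.27809 ms.
End-to-end = 1.42 ms.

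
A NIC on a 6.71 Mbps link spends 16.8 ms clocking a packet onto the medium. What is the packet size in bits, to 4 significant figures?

112700 bits

L = R × t_tx = 6710000 b/s × 0.0168 s = 112728 bits.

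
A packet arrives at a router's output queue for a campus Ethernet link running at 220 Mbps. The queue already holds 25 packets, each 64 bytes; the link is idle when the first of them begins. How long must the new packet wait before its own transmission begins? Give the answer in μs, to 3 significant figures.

58.2 μs

Each queued packet: L/R = 512/220000000 = 2.32727 μs.
25 queued → 58.1818 μs.
Queuing delay = 58.2 μs.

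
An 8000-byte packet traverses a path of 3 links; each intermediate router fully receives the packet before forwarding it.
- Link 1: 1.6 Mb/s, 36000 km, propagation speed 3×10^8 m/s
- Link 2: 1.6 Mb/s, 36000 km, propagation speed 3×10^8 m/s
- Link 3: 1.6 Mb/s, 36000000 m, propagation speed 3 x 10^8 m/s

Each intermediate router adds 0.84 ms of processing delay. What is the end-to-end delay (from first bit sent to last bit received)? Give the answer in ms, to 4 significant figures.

L = 8000 × 8 = 64000 bits.
Transmission delay per hop = L/R = 64000/1600000 = 40 ms; 3 hops → 120 ms.
Propagation delays (d/s per hop): 120, 120, 120 ms; sum = 360 ms.
Processing at 2 router(s): 2 × 0.84 ms = 1.68 ms.
End-to-end = 481.7 ms.

481.7 ms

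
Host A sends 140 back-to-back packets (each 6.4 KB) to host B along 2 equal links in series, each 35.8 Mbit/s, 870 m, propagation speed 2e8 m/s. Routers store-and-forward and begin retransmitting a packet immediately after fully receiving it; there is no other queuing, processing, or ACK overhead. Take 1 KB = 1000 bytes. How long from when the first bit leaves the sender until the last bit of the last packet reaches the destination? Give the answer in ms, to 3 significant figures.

Per-hop transmission t_tx = L/R = 51200/35800000 = 1.43017 ms.
Per-hop propagation t_prop = 870/200000000 = 0.00435 ms.
Pipeline fill: first packet needs 2·t_tx to clear all hops; remaining 139 packets each add one t_tx.
Total = (2+140-1)·t_tx + 2·t_prop = 141·1.43017 + 2·0.00435 = 202 ms.

202 ms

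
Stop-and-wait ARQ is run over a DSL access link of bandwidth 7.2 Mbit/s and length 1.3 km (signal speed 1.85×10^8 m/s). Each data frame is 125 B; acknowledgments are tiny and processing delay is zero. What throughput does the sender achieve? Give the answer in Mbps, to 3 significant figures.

6.54 Mbps

t_tx = L/R = 1000/7200000 = 0.000138889 s.
t_prop = 1300/185000000 = 7.02703e-06 s; RTT = 1.40541e-05 s.
Cycle = t_tx + RTT = 0.000152943 s.
Throughput = L / cycle = 1000 / 0.000152943 = 6.54 Mbps.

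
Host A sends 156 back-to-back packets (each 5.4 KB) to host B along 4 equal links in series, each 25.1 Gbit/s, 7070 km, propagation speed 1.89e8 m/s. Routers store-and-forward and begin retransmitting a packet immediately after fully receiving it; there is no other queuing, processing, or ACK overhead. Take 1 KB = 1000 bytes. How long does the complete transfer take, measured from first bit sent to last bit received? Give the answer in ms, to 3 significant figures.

150 ms

Per-hop transmission t_tx = L/R = 43200/25100000000 = 0.00172112 ms.
Per-hop propagation t_prop = 7070000/189000000 = 37.4074 ms.
Pipeline fill: first packet needs 4·t_tx to clear all hops; remaining 155 packets each add one t_tx.
Total = (4+156-1)·t_tx + 4·t_prop = 159·0.00172112 + 4·37.4074 = 150 ms.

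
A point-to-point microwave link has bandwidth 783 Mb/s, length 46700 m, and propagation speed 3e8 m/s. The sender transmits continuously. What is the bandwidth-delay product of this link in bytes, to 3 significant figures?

15200 bytes

Propagation delay = 46700 / 300000000 = 0.000155667 s.
BDP = R × t_prop = 783000000 × 0.000155667 = 121887 bits.
In bytes: 121887/8 = 15200 bytes.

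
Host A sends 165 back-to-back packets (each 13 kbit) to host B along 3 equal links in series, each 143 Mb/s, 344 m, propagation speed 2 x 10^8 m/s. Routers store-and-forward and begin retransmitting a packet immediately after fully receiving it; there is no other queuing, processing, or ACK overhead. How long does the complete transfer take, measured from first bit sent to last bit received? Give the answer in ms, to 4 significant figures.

Per-hop transmission t_tx = L/R = 13000/143000000 = 0.0909091 ms.
Per-hop propagation t_prop = 344/200000000 = 0.00172 ms.
Pipeline fill: first packet needs 3·t_tx to clear all hops; remaining 164 packets each add one t_tx.
Total = (3+165-1)·t_tx + 3·t_prop = 167·0.0909091 + 3·0.00172 = 15.19 ms.

15.19 ms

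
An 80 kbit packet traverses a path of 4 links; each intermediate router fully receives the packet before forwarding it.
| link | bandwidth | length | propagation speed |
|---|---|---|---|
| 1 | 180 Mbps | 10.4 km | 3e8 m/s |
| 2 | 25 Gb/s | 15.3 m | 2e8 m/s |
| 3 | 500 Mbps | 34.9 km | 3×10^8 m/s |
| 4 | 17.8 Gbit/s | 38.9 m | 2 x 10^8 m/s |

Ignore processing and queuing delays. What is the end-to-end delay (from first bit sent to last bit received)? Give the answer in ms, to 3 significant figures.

0.763 ms

L = 80000 bits.
Transmission delays (L/R per hop): 0.444444, 0.0032, 0.16, 0.00449438 ms; sum = 0.612139 ms.
Propagation delays (d/s per hop): 0.0346667, 7.65e-05, 0.116333, 0.0001945 ms; sum = 0.151271 ms.
End-to-end = 0.763 ms.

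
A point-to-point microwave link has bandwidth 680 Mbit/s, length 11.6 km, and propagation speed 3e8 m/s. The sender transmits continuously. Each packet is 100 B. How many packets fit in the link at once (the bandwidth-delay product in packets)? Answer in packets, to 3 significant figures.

Propagation delay = 11600 / 300000000 = 3.86667e-05 s.
BDP = R × t_prop = 680000000 × 3.86667e-05 = 26293.3 bits.
In packets of 800 bits: 32.9 packets.

32.9 packets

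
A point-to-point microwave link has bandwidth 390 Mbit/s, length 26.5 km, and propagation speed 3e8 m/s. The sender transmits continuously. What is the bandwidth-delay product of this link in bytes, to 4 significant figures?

4306 bytes

Propagation delay = 26500 / 300000000 = 8.83333e-05 s.
BDP = R × t_prop = 390000000 × 8.83333e-05 = 34450 bits.
In bytes: 34450/8 = 4306 bytes.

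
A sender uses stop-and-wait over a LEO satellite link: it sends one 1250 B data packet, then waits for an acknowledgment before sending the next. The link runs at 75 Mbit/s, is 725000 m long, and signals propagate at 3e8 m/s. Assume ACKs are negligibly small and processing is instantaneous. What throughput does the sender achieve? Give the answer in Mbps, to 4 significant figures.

2.013 Mbps

t_tx = L/R = 10000/75000000 = 0.000133333 s.
t_prop = 725000/300000000 = 0.00241667 s; RTT = 0.00483333 s.
Cycle = t_tx + RTT = 0.00496667 s.
Throughput = L / cycle = 10000 / 0.00496667 = 2.013 Mbps.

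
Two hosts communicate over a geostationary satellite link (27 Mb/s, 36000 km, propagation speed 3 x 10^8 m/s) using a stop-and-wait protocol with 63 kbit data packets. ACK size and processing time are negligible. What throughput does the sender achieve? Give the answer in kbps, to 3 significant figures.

260 kbps

t_tx = L/R = 63000/27000000 = 0.00233333 s.
t_prop = 36000000/300000000 = 0.12 s; RTT = 0.24 s.
Cycle = t_tx + RTT = 0.242333 s.
Throughput = L / cycle = 63000 / 0.242333 = 260 kbps.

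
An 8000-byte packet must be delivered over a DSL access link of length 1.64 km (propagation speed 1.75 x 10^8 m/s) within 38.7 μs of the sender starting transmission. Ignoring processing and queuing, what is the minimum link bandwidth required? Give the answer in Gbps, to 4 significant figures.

2.182 Gbps

L = 64000 bits.
Propagation delay = 1640 / 175000000 = 9.37143 μs.
Transmission budget = 38.7 − 9.37143 = 29.3286 μs.
R ≥ L / t_tx = 64000 bits / 2.93286e-05 s = 2.182 Gbps.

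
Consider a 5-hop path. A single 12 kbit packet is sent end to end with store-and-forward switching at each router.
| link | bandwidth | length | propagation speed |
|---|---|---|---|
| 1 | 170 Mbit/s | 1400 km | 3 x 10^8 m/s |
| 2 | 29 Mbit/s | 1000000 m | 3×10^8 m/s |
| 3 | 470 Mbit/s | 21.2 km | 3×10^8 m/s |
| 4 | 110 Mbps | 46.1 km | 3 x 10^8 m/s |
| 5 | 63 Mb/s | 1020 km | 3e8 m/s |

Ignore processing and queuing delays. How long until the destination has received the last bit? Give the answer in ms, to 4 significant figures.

L = 12000 bits.
Transmission delays (L/R per hop): 0.0705882, 0.413793, 0.0255319, 0.109091, 0.190476 ms; sum = 0.80948 ms.
Propagation delays (d/s per hop): 4.66667, 3.33333, 0.0706667, 0.153667, 3.4 ms; sum = 11.6243 ms.
End-to-end = 12.43 ms.

12.43 ms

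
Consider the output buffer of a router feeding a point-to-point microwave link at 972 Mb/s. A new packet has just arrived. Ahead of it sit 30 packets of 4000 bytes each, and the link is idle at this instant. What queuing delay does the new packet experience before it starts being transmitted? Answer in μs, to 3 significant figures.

Each queued packet: L/R = 32000/972000000 = 32.9218 μs.
30 queued → 987.654 μs.
Queuing delay = 988 μs.

988 μs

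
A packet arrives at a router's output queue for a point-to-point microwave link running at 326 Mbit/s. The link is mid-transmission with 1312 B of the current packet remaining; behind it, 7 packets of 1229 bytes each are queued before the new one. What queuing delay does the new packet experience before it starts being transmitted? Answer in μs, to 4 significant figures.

Each queued packet: L/R = 9832/326000000 = 30.1595 μs.
7 queued → 211.117 μs.
Plus remaining 10496 bits of current packet: 32.1963 μs.
Queuing delay = 243.3 μs.

243.3 μs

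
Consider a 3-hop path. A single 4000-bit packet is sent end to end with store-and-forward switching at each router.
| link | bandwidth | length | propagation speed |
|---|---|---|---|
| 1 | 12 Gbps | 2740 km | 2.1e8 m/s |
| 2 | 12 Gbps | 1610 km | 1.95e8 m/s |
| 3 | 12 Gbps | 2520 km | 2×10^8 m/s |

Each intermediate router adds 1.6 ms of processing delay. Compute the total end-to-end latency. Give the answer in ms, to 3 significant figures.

37.1 ms

Transmission delay per hop = L/R = 4000/12000000000 = 0.000333333 ms; 3 hops → 0.001 ms.
Propagation delays (d/s per hop): 13.0476, 8.25641, 12.6 ms; sum = 33.904 ms.
Processing at 2 router(s): 2 × 1.6 ms = 3.2 ms.
End-to-end = 37.1 ms.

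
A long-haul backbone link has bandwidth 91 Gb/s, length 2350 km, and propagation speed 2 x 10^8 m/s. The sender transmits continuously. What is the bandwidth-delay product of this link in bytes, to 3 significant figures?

134000000 bytes

Propagation delay = 2350000 / 200000000 = 0.01175 s.
BDP = R × t_prop = 91000000000 × 0.01175 = 1069250000 bits.
In bytes: 1069250000/8 = 134000000 bytes.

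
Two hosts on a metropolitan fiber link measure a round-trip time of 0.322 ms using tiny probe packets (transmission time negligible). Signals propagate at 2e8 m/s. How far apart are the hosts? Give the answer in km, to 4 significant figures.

One-way propagation = RTT/2 = 0.161 ms.
d = s × t = 200000000 × 0.000161 = 32.20 km.

32.20 km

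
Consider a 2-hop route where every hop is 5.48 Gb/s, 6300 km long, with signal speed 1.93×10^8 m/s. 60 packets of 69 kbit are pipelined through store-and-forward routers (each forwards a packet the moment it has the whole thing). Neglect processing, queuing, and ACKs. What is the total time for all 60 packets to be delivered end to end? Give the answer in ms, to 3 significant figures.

66.1 ms

Per-hop transmission t_tx = L/R = 69000/5480000000 = 0.0125912 ms.
Per-hop propagation t_prop = 6300000/193000000 = 32.6425 ms.
Pipeline fill: first packet needs 2·t_tx to clear all hops; remaining 59 packets each add one t_tx.
Total = (2+60-1)·t_tx + 2·t_prop = 61·0.0125912 + 2·32.6425 = 66.1 ms.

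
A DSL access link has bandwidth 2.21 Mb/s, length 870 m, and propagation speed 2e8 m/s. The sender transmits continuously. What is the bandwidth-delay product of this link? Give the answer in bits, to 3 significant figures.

9.61 bits

Propagation delay = 870 / 200000000 = 4.35e-06 s.
BDP = R × t_prop = 2210000 × 4.35e-06 = 9.6135 bits.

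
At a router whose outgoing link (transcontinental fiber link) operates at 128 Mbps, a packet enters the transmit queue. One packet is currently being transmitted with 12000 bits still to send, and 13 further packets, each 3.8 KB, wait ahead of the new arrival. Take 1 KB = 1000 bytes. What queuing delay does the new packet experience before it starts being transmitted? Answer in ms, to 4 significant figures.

3.181 ms

Each queued packet: L/R = 30400/128000000 = 0.2375 ms.
13 queued → 3.0875 ms.
Plus remaining 12000 bits of current packet: 0.09375 ms.
Queuing delay = 3.181 ms.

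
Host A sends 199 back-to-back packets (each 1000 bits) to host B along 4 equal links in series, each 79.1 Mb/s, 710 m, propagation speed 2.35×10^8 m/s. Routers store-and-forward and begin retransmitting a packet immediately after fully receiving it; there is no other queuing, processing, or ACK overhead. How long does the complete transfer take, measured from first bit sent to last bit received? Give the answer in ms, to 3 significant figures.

2.57 ms

Per-hop transmission t_tx = L/R = 1000/79100000 = 0.0126422 ms.
Per-hop propagation t_prop = 710/235000000 = 0.00302128 ms.
Pipeline fill: first packet needs 4·t_tx to clear all hops; remaining 198 packets each add one t_tx.
Total = (4+199-1)·t_tx + 4·t_prop = 202·0.0126422 + 4·0.00302128 = 2.57 ms.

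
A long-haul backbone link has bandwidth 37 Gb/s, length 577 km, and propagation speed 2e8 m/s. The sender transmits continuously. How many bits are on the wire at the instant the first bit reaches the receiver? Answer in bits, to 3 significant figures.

Propagation delay = 577000 / 200000000 = 0.002885 s.
BDP = R × t_prop = 37000000000 × 0.002885 = 106745000 bits.

107000000 bits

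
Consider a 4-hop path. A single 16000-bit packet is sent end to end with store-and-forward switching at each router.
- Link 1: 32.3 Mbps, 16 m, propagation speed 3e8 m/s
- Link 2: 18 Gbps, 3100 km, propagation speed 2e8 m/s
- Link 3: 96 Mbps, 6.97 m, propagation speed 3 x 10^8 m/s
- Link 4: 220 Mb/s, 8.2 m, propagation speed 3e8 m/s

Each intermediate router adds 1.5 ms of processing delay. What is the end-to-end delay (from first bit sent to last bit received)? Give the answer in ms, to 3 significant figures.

Transmission delays (L/R per hop): 0.495356, 0.000888889, 0.166667, 0.0727273 ms; sum = 0.735639 ms.
Propagation delays (d/s per hop): 5.33333e-05, 15.5, 2.32333e-05, 2.73333e-05 ms; sum = 15.5001 ms.
Processing at 3 router(s): 3 × 1.5 ms = 4.5 ms.
End-to-end = 20.7 ms.

20.7 ms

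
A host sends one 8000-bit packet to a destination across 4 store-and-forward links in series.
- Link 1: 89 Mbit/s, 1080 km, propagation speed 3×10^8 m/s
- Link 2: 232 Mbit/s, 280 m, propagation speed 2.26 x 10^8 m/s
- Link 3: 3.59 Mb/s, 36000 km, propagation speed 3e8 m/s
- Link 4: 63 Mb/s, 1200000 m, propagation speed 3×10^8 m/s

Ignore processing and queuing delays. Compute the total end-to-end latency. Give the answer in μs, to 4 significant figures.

Transmission delays (L/R per hop): 89.8876, 34.4828, 2228.41, 126.984 μs; sum = 2479.77 μs.
Propagation delays (d/s per hop): 3600, 1.23894, 120000, 4000 μs; sum = 127601 μs.
End-to-end = 130100 μs.

130100 μs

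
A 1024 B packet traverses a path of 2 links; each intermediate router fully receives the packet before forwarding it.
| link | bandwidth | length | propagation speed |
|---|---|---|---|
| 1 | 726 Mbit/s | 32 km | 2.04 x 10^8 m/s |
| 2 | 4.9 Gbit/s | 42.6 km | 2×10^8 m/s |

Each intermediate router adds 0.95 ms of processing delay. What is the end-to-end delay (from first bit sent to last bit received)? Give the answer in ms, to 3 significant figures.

1.33 ms

L = 1024 × 8 = 8192 bits.
Transmission delays (L/R per hop): 0.0112837, 0.00167184 ms; sum = 0.0129556 ms.
Propagation delays (d/s per hop): 0.156863, 0.213 ms; sum = 0.369863 ms.
Processing at 1 router(s): 1 × 0.95 ms = 0.95 ms.
End-to-end = 1.33 ms.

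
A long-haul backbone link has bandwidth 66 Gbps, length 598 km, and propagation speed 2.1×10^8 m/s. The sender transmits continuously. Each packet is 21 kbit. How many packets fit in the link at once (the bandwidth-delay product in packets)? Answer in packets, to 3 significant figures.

Propagation delay = 598000 / 210000000 = 0.00284762 s.
BDP = R × t_prop = 66000000000 × 0.00284762 = 187943000 bits.
In packets of 21000 bits: 8950 packets.

8950 packets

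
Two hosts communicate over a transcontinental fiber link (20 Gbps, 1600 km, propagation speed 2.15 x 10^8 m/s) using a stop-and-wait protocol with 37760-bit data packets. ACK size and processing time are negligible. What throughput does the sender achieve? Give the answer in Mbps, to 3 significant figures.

2.54 Mbps

t_tx = L/R = 37760/20000000000 = 1.888e-06 s.
t_prop = 1600000/215000000 = 0.00744186 s; RTT = 0.0148837 s.
Cycle = t_tx + RTT = 0.0148856 s.
Throughput = L / cycle = 37760 / 0.0148856 = 2.54 Mbps.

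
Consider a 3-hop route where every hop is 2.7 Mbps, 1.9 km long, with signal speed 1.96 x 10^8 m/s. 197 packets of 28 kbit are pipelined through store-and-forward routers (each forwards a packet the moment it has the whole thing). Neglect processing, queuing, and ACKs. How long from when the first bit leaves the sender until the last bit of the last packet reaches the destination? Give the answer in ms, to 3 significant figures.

2060 ms

Per-hop transmission t_tx = L/R = 28000/2700000 = 10.3704 ms.
Per-hop propagation t_prop = 1900/196000000 = 0.00969388 ms.
Pipeline fill: first packet needs 3·t_tx to clear all hops; remaining 196 packets each add one t_tx.
Total = (3+197-1)·t_tx + 3·t_prop = 199·10.3704 + 3·0.00969388 = 2060 ms.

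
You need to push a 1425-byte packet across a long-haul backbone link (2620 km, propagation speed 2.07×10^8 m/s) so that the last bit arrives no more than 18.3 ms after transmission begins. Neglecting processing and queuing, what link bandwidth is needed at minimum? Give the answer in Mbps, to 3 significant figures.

L = 11400 bits.
Propagation delay = 2620000 / 2.07e+08 = 12.657 ms.
Transmission budget = 18.3 − 12.657 = 5.643 ms.
R ≥ L / t_tx = 11400 bits / 0.005643 s = 2.02 Mbps.

2.02 Mbps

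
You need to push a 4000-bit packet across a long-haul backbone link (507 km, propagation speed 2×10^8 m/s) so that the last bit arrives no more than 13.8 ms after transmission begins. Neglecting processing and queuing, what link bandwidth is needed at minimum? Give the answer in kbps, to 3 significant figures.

355 kbps

Propagation delay = 507000 / 200000000 = 2.535 ms.
Transmission budget = 13.8 − 2.535 = 11.265 ms.
R ≥ L / t_tx = 4000 bits / 0.011265 s = 355 kbps.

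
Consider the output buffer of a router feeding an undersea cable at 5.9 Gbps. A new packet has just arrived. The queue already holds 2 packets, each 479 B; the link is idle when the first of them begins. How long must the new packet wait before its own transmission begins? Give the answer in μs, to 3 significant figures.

1.30 μs

Each queued packet: L/R = 3832/5900000000 = 0.649492 μs.
2 queued → 1.29898 μs.
Queuing delay = 1.30 μs.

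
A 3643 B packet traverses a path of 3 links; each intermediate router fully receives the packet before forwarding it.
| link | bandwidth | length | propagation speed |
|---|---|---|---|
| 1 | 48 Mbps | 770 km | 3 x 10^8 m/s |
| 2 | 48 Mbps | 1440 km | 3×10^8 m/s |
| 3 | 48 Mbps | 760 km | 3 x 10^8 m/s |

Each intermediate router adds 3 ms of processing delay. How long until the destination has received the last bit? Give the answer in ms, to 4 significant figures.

L = 3643 × 8 = 29144 bits.
Transmission delay per hop = L/R = 29144/48000000 = 0.607167 ms; 3 hops → 1.8215 ms.
Propagation delays (d/s per hop): 2.56667, 4.8, 2.53333 ms; sum = 9.9 ms.
Processing at 2 router(s): 2 × 3 ms = 6 ms.
End-to-end = 17.72 ms.

17.72 ms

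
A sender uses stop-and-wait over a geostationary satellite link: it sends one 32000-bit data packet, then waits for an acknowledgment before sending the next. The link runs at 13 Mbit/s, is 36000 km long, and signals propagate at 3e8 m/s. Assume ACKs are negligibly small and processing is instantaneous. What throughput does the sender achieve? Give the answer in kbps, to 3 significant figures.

t_tx = L/R = 32000/13000000 = 0.00246154 s.
t_prop = 36000000/300000000 = 0.12 s; RTT = 0.24 s.
Cycle = t_tx + RTT = 0.242462 s.
Throughput = L / cycle = 32000 / 0.242462 = 132 kbps.

132 kbps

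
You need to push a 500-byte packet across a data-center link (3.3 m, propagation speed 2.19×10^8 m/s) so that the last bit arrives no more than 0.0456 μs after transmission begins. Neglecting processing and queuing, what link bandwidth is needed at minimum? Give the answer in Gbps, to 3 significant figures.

131 Gbps

L = 4000 bits.
Propagation delay = 3.3 / 219000000 = 0.0150685 μs.
Transmission budget = 0.0456 − 0.0150685 = 0.0305315 μs.
R ≥ L / t_tx = 4000 bits / 3.05315e-08 s = 131 Gbps.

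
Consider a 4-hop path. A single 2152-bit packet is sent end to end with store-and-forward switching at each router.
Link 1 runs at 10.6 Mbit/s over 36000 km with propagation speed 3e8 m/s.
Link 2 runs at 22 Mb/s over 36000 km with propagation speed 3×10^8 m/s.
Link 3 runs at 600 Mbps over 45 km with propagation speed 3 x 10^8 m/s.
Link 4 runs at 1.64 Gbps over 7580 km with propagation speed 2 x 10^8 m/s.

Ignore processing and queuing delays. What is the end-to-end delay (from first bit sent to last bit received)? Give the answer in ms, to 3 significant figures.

278 ms

Transmission delays (L/R per hop): 0.203019, 0.0978182, 0.00358667, 0.0013122 ms; sum = 0.305736 ms.
Propagation delays (d/s per hop): 120, 120, 0.15, 37.9 ms; sum = 278.05 ms.
End-to-end = 278 ms.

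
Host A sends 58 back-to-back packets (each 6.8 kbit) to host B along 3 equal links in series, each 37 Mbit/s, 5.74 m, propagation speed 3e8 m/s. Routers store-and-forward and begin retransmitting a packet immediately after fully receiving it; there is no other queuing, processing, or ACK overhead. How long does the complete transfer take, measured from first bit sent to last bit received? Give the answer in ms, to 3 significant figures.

11.0 ms

Per-hop transmission t_tx = L/R = 6800/37000000 = 0.183784 ms.
Per-hop propagation t_prop = 5.74/300000000 = 1.91333e-05 ms.
Pipeline fill: first packet needs 3·t_tx to clear all hops; remaining 57 packets each add one t_tx.
Total = (3+58-1)·t_tx + 3·t_prop = 60·0.183784 + 3·1.91333e-05 = 11.0 ms.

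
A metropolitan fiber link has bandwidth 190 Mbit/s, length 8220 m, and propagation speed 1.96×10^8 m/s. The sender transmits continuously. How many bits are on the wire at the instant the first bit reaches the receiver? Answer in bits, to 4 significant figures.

7968 bits

Propagation delay = 8220 / 196000000 = 4.19388e-05 s.
BDP = R × t_prop = 190000000 × 4.19388e-05 = 7968.37 bits.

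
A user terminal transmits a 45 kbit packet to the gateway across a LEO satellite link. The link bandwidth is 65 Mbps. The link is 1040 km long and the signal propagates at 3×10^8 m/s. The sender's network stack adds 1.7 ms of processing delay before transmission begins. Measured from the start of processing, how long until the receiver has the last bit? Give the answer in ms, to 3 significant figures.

5.86 ms

L = 45000 bits.
Transmission delay = L/R = 45000 / 65000000 = 0.692308 ms.
Propagation delay = d/s = 1040000 m / 300000000 m/s = 3.46667 ms.
Plus processing delay 1.7 ms = 1.7 ms.
Total = 5.86 ms.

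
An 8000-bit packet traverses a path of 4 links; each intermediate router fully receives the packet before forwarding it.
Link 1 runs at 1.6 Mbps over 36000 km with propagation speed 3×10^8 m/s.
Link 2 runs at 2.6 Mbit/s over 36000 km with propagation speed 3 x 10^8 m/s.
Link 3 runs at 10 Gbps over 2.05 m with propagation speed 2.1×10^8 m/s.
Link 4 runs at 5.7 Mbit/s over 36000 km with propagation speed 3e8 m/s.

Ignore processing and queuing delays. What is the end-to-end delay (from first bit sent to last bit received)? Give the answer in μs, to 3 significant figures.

Transmission delays (L/R per hop): 5000, 3076.92, 0.8, 1403.51 μs; sum = 9481.23 μs.
Propagation delays (d/s per hop): 120000, 120000, 0.0097619, 120000 μs; sum = 360000 μs.
End-to-end = 369000 μs.

369000 μs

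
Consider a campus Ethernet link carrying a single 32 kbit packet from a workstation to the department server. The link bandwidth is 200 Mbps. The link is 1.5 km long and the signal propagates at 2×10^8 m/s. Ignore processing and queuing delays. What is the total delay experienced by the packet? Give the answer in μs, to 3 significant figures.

168 μs

L = 32000 bits.
Transmission delay = L/R = 32000 / 200000000 = 160 μs.
Propagation delay = d/s = 1500 m / 200000000 m/s = 7.5 μs.
Total = 168 μs.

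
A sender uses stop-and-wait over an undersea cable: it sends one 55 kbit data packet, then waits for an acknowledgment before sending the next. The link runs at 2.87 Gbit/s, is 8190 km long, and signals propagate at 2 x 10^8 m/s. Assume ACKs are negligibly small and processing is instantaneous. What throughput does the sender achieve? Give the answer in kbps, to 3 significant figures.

671 kbps

t_tx = L/R = 55000/2870000000 = 1.91638e-05 s.
t_prop = 8190000/200000000 = 0.04095 s; RTT = 0.0819 s.
Cycle = t_tx + RTT = 0.0819192 s.
Throughput = L / cycle = 55000 / 0.0819192 = 671 kbps.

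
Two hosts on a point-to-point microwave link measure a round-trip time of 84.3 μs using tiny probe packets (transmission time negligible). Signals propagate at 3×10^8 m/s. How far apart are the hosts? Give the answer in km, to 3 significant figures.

One-way propagation = RTT/2 = 42.15 μs.
d = s × t = 300000000 × 4.215e-05 = 12.6 km.

12.6 km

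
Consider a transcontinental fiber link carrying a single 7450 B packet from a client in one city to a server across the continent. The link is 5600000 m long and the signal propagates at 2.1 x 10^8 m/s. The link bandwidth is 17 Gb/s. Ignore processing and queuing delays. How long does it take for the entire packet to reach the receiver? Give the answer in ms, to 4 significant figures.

26.67 ms

L = 7450 × 8 = 59600 bits.
Transmission delay = L/R = 59600 / 17000000000 = 0.00350588 ms.
Propagation delay = d/s = 5600000 m / 210000000 m/s = 26.6667 ms.
Total = 26.67 ms.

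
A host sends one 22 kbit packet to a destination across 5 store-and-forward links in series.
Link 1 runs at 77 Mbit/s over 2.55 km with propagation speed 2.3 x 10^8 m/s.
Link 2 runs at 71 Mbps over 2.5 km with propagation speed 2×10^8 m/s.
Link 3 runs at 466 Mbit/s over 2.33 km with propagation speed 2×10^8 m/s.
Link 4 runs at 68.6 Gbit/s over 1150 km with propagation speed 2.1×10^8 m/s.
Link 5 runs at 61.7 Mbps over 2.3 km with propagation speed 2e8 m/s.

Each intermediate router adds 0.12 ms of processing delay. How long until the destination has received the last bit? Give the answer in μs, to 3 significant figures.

7000 μs

L = 22000 bits.
Transmission delays (L/R per hop): 285.714, 309.859, 47.2103, 0.3207, 356.564 μs; sum = 999.668 μs.
Propagation delays (d/s per hop): 11.087, 12.5, 11.65, 5476.19, 11.5 μs; sum = 5522.93 μs.
Processing at 4 router(s): 4 × 0.12 ms = 480 μs.
End-to-end = 7000 μs.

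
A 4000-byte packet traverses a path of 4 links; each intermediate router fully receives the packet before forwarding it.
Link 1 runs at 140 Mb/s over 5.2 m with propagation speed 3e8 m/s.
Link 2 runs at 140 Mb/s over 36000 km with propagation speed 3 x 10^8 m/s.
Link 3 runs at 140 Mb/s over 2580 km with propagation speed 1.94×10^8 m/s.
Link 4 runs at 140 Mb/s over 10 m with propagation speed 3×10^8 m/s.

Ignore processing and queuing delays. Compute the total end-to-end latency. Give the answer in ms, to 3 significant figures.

L = 4000 × 8 = 32000 bits.
Transmission delay per hop = L/R = 32000/140000000 = 0.228571 ms; 4 hops → 0.914286 ms.
Propagation delays (d/s per hop): 1.73333e-05, 120, 13.299, 3.33333e-05 ms; sum = 133.299 ms.
End-to-end = 134 ms.

134 ms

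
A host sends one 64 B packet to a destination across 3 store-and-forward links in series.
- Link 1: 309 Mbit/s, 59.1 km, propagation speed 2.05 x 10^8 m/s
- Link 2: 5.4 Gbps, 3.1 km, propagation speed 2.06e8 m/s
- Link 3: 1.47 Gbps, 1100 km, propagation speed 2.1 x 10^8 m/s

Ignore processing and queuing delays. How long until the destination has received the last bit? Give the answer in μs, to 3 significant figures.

L = 64 × 8 = 512 bits.
Transmission delays (L/R per hop): 1.65696, 0.0948148, 0.348299 μs; sum = 2.10007 μs.
Propagation delays (d/s per hop): 288.293, 15.0485, 5238.1 μs; sum = 5541.44 μs.
End-to-end = 5540 μs.

5540 μs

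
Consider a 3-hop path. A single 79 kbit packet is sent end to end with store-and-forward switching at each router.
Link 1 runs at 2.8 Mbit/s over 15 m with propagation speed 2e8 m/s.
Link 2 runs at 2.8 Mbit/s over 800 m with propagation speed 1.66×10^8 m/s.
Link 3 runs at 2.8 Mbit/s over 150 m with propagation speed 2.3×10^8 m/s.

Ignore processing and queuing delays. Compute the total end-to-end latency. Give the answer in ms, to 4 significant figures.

84.65 ms

L = 79000 bits.
Transmission delay per hop = L/R = 79000/2800000 = 28.2143 ms; 3 hops → 84.6429 ms.
Propagation delays (d/s per hop): 7.5e-05, 0.00481928, 0.000652174 ms; sum = 0.00554645 ms.
End-to-end = 84.65 ms.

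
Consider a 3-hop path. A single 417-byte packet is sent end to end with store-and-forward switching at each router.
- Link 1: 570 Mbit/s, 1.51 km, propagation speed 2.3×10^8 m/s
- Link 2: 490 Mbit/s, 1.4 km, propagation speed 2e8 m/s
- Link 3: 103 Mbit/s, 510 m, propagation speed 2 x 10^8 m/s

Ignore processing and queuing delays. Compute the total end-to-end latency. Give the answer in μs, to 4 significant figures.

61.16 μs

L = 417 × 8 = 3336 bits.
Transmission delays (L/R per hop): 5.85263, 6.80816, 32.3883 μs; sum = 45.0491 μs.
Propagation delays (d/s per hop): 6.56522, 7, 2.55 μs; sum = 16.1152 μs.
End-to-end = 61.16 μs.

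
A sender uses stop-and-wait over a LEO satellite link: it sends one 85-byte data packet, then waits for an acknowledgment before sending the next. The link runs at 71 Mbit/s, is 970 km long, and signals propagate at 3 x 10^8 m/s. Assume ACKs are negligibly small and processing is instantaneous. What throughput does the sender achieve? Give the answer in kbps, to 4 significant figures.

105.0 kbps

t_tx = L/R = 680/71000000 = 9.57746e-06 s.
t_prop = 970000/300000000 = 0.00323333 s; RTT = 0.00646667 s.
Cycle = t_tx + RTT = 0.00647624 s.
Throughput = L / cycle = 680 / 0.00647624 = 105.0 kbps.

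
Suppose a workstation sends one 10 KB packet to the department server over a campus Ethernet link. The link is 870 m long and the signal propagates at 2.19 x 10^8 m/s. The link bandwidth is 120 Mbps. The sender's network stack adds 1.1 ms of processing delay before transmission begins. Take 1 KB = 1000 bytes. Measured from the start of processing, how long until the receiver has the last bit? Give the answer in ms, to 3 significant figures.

1.77 ms

L = 80000 bits.
Transmission delay = L/R = 80000 / 120000000 = 0.666667 ms.
Propagation delay = d/s = 870 m / 219000000 m/s = 0.0039726 ms.
Plus processing delay 1.1 ms = 1.1 ms.
Total = 1.77 ms.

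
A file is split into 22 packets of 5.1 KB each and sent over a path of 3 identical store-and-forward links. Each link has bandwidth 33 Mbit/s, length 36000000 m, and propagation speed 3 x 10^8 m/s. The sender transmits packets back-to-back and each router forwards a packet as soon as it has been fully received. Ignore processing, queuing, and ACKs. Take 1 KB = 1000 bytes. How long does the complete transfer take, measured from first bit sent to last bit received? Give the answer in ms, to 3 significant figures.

Per-hop transmission t_tx = L/R = 40800/33000000 = 1.23636 ms.
Per-hop propagation t_prop = 36000000/300000000 = 120 ms.
Pipeline fill: first packet needs 3·t_tx to clear all hops; remaining 21 packets each add one t_tx.
Total = (3+22-1)·t_tx + 3·t_prop = 24·1.23636 + 3·120 = 390 ms.

390 ms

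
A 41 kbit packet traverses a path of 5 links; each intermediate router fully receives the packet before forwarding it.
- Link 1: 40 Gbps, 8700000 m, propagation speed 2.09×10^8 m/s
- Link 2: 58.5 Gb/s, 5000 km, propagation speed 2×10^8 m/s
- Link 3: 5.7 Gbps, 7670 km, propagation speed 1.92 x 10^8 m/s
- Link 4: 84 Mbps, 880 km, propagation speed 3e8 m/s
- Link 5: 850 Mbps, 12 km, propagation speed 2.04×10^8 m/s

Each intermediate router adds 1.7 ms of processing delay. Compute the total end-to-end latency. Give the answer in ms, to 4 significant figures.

L = 41000 bits.
Transmission delays (L/R per hop): 0.001025, 0.000700855, 0.00719298, 0.488095, 0.0482353 ms; sum = 0.545249 ms.
Propagation delays (d/s per hop): 41.6268, 25, 39.9479, 2.93333, 0.0588235 ms; sum = 109.567 ms.
Processing at 4 router(s): 4 × 1.7 ms = 6.8 ms.
End-to-end = 116.9 ms.

116.9 ms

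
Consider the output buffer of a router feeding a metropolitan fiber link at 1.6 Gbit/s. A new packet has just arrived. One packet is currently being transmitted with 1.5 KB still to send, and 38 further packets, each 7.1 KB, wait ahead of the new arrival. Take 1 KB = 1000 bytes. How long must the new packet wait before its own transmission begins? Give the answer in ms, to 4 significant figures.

Each queued packet: L/R = 56800/1600000000 = 0.0355 ms.
38 queued → 1.349 ms.
Plus remaining 12000 bits of current packet: 0.0075 ms.
Queuing delay = 1.357 ms.

1.357 ms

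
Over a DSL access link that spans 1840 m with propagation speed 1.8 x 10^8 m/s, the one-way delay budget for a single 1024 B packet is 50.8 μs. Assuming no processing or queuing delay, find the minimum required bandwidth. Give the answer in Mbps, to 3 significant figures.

202 Mbps

L = 8192 bits.
Propagation delay = 1840 / 180000000 = 10.2222 μs.
Transmission budget = 50.8 − 10.2222 = 40.5778 μs.
R ≥ L / t_tx = 8192 bits / 4.05778e-05 s = 202 Mbps.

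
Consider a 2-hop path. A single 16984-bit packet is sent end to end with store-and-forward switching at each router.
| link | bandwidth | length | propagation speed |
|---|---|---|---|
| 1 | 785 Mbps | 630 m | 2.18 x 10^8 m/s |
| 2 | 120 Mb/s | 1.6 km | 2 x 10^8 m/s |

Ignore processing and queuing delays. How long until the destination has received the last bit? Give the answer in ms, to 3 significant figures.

0.174 ms

Transmission delays (L/R per hop): 0.0216357, 0.141533 ms; sum = 0.163169 ms.
Propagation delays (d/s per hop): 0.00288991, 0.008 ms; sum = 0.0108899 ms.
End-to-end = 0.174 ms.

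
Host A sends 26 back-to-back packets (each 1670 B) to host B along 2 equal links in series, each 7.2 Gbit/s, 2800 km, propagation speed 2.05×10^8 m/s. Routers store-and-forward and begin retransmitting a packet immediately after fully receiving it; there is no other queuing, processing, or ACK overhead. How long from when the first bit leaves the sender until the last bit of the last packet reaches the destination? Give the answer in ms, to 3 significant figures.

27.4 ms

Per-hop transmission t_tx = L/R = 13360/7200000000 = 0.00185556 ms.
Per-hop propagation t_prop = 2800000/2.05e+08 = 13.6585 ms.
Pipeline fill: first packet needs 2·t_tx to clear all hops; remaining 25 packets each add one t_tx.
Total = (2+26-1)·t_tx + 2·t_prop = 27·0.00185556 + 2·13.6585 = 27.4 ms.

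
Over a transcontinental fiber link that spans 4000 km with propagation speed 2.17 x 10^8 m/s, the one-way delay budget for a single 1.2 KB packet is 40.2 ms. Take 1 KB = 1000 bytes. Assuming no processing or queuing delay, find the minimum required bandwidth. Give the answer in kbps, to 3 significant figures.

441 kbps

L = 9600 bits.
Propagation delay = 4000000 / 217000000 = 18.4332 ms.
Transmission budget = 40.2 − 18.4332 = 21.7668 ms.
R ≥ L / t_tx = 9600 bits / 0.0217668 s = 441 kbps.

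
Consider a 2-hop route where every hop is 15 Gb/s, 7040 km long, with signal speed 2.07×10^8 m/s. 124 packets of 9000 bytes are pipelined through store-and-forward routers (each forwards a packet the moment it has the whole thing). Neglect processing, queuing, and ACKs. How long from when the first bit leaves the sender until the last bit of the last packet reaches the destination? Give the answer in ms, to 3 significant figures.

Per-hop transmission t_tx = L/R = 72000/15000000000 = 0.0048 ms.
Per-hop propagation t_prop = 7040000/2.07e+08 = 34.0097 ms.
Pipeline fill: first packet needs 2·t_tx to clear all hops; remaining 123 packets each add one t_tx.
Total = (2+124-1)·t_tx + 2·t_prop = 125·0.0048 + 2·34.0097 = 68.6 ms.

68.6 ms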